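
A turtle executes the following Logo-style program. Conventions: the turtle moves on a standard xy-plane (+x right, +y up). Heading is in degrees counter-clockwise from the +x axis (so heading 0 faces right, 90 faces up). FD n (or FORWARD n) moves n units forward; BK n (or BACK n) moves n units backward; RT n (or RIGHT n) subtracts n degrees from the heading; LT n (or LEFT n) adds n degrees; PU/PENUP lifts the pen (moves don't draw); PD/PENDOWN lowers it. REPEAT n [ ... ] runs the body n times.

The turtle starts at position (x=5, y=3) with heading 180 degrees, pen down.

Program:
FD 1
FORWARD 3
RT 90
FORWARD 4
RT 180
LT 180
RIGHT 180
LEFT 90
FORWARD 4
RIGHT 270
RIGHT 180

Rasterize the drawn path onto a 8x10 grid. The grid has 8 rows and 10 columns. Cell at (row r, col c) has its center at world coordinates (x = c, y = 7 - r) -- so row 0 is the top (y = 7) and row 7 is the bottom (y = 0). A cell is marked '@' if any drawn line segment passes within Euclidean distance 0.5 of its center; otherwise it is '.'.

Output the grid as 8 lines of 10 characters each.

Segment 0: (5,3) -> (4,3)
Segment 1: (4,3) -> (1,3)
Segment 2: (1,3) -> (1,7)
Segment 3: (1,7) -> (5,7)

Answer: .@@@@@....
.@........
.@........
.@........
.@@@@@....
..........
..........
..........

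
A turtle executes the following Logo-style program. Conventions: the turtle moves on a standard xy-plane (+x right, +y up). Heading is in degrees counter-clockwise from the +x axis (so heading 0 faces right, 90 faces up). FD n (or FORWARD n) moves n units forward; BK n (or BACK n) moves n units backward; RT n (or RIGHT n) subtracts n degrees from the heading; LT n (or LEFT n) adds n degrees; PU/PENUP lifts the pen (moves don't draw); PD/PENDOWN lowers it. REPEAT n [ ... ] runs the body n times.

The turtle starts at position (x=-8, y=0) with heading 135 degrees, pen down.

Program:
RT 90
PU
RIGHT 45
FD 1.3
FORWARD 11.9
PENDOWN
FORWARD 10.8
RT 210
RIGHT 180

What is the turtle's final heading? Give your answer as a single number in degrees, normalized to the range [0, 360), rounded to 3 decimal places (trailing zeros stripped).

Executing turtle program step by step:
Start: pos=(-8,0), heading=135, pen down
RT 90: heading 135 -> 45
PU: pen up
RT 45: heading 45 -> 0
FD 1.3: (-8,0) -> (-6.7,0) [heading=0, move]
FD 11.9: (-6.7,0) -> (5.2,0) [heading=0, move]
PD: pen down
FD 10.8: (5.2,0) -> (16,0) [heading=0, draw]
RT 210: heading 0 -> 150
RT 180: heading 150 -> 330
Final: pos=(16,0), heading=330, 1 segment(s) drawn

Answer: 330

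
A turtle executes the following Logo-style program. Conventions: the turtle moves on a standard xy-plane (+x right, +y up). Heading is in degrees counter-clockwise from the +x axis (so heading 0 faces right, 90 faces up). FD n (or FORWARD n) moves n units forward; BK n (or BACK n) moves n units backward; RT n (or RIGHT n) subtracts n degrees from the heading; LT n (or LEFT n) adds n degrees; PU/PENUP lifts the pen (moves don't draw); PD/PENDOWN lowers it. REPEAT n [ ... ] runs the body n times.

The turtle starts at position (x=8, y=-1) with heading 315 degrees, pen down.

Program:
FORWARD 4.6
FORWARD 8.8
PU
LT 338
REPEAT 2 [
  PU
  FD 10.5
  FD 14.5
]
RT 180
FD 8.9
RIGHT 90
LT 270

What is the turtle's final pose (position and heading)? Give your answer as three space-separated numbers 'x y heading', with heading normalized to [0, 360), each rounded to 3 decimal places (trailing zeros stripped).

Answer: 33.534 -48.308 293

Derivation:
Executing turtle program step by step:
Start: pos=(8,-1), heading=315, pen down
FD 4.6: (8,-1) -> (11.253,-4.253) [heading=315, draw]
FD 8.8: (11.253,-4.253) -> (17.475,-10.475) [heading=315, draw]
PU: pen up
LT 338: heading 315 -> 293
REPEAT 2 [
  -- iteration 1/2 --
  PU: pen up
  FD 10.5: (17.475,-10.475) -> (21.578,-20.141) [heading=293, move]
  FD 14.5: (21.578,-20.141) -> (27.244,-33.488) [heading=293, move]
  -- iteration 2/2 --
  PU: pen up
  FD 10.5: (27.244,-33.488) -> (31.346,-43.153) [heading=293, move]
  FD 14.5: (31.346,-43.153) -> (37.012,-56.5) [heading=293, move]
]
RT 180: heading 293 -> 113
FD 8.9: (37.012,-56.5) -> (33.534,-48.308) [heading=113, move]
RT 90: heading 113 -> 23
LT 270: heading 23 -> 293
Final: pos=(33.534,-48.308), heading=293, 2 segment(s) drawn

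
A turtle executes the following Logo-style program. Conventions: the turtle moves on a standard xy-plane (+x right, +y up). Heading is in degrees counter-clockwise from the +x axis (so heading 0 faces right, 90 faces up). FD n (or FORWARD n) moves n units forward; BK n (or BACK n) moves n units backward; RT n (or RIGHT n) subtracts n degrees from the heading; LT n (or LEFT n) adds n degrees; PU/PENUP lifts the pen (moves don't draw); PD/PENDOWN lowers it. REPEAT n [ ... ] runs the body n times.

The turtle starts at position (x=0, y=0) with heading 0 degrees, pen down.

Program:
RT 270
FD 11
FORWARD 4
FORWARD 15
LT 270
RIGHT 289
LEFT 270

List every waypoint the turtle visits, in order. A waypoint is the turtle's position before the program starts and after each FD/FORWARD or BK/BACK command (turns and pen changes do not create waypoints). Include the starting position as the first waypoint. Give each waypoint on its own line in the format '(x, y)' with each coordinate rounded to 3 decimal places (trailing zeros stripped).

Executing turtle program step by step:
Start: pos=(0,0), heading=0, pen down
RT 270: heading 0 -> 90
FD 11: (0,0) -> (0,11) [heading=90, draw]
FD 4: (0,11) -> (0,15) [heading=90, draw]
FD 15: (0,15) -> (0,30) [heading=90, draw]
LT 270: heading 90 -> 0
RT 289: heading 0 -> 71
LT 270: heading 71 -> 341
Final: pos=(0,30), heading=341, 3 segment(s) drawn
Waypoints (4 total):
(0, 0)
(0, 11)
(0, 15)
(0, 30)

Answer: (0, 0)
(0, 11)
(0, 15)
(0, 30)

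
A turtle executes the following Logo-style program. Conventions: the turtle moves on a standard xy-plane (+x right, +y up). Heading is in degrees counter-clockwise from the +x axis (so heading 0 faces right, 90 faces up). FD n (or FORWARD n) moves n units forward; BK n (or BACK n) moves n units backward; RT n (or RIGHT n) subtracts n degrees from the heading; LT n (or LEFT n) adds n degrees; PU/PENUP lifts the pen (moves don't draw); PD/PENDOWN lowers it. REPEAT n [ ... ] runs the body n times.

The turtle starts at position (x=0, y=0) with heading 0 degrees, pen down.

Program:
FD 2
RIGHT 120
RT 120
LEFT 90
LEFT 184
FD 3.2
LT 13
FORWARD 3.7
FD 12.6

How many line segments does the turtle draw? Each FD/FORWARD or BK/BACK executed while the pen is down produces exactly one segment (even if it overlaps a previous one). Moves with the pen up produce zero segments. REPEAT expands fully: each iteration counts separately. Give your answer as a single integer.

Answer: 4

Derivation:
Executing turtle program step by step:
Start: pos=(0,0), heading=0, pen down
FD 2: (0,0) -> (2,0) [heading=0, draw]
RT 120: heading 0 -> 240
RT 120: heading 240 -> 120
LT 90: heading 120 -> 210
LT 184: heading 210 -> 34
FD 3.2: (2,0) -> (4.653,1.789) [heading=34, draw]
LT 13: heading 34 -> 47
FD 3.7: (4.653,1.789) -> (7.176,4.495) [heading=47, draw]
FD 12.6: (7.176,4.495) -> (15.769,13.71) [heading=47, draw]
Final: pos=(15.769,13.71), heading=47, 4 segment(s) drawn
Segments drawn: 4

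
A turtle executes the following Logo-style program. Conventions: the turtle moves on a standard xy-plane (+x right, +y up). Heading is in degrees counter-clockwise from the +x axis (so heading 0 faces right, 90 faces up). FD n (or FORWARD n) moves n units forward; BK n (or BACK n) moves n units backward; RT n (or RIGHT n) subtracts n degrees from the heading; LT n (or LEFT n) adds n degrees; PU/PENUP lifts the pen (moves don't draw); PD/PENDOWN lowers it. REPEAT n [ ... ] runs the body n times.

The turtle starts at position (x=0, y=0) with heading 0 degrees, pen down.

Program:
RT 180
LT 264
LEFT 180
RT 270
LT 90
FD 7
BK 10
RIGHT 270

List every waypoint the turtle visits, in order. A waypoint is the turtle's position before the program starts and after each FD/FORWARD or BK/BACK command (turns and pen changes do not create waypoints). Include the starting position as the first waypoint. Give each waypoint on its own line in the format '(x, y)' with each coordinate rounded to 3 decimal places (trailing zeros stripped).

Answer: (0, 0)
(0.732, 6.962)
(-0.314, -2.984)

Derivation:
Executing turtle program step by step:
Start: pos=(0,0), heading=0, pen down
RT 180: heading 0 -> 180
LT 264: heading 180 -> 84
LT 180: heading 84 -> 264
RT 270: heading 264 -> 354
LT 90: heading 354 -> 84
FD 7: (0,0) -> (0.732,6.962) [heading=84, draw]
BK 10: (0.732,6.962) -> (-0.314,-2.984) [heading=84, draw]
RT 270: heading 84 -> 174
Final: pos=(-0.314,-2.984), heading=174, 2 segment(s) drawn
Waypoints (3 total):
(0, 0)
(0.732, 6.962)
(-0.314, -2.984)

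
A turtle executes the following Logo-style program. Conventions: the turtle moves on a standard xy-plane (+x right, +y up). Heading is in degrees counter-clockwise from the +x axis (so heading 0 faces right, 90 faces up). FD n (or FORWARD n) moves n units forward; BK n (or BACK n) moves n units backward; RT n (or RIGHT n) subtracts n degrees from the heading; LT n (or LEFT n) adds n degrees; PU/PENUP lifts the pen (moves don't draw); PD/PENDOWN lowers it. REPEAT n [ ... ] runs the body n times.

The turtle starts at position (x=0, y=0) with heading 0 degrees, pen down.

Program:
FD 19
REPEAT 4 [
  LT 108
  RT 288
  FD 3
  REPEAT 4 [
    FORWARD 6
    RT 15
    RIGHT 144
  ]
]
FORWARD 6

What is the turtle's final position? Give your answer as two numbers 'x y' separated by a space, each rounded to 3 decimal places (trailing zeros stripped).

Executing turtle program step by step:
Start: pos=(0,0), heading=0, pen down
FD 19: (0,0) -> (19,0) [heading=0, draw]
REPEAT 4 [
  -- iteration 1/4 --
  LT 108: heading 0 -> 108
  RT 288: heading 108 -> 180
  FD 3: (19,0) -> (16,0) [heading=180, draw]
  REPEAT 4 [
    -- iteration 1/4 --
    FD 6: (16,0) -> (10,0) [heading=180, draw]
    RT 15: heading 180 -> 165
    RT 144: heading 165 -> 21
    -- iteration 2/4 --
    FD 6: (10,0) -> (15.601,2.15) [heading=21, draw]
    RT 15: heading 21 -> 6
    RT 144: heading 6 -> 222
    -- iteration 3/4 --
    FD 6: (15.601,2.15) -> (11.143,-1.865) [heading=222, draw]
    RT 15: heading 222 -> 207
    RT 144: heading 207 -> 63
    -- iteration 4/4 --
    FD 6: (11.143,-1.865) -> (13.867,3.481) [heading=63, draw]
    RT 15: heading 63 -> 48
    RT 144: heading 48 -> 264
  ]
  -- iteration 2/4 --
  LT 108: heading 264 -> 12
  RT 288: heading 12 -> 84
  FD 3: (13.867,3.481) -> (14.18,6.465) [heading=84, draw]
  REPEAT 4 [
    -- iteration 1/4 --
    FD 6: (14.18,6.465) -> (14.807,12.432) [heading=84, draw]
    RT 15: heading 84 -> 69
    RT 144: heading 69 -> 285
    -- iteration 2/4 --
    FD 6: (14.807,12.432) -> (16.36,6.637) [heading=285, draw]
    RT 15: heading 285 -> 270
    RT 144: heading 270 -> 126
    -- iteration 3/4 --
    FD 6: (16.36,6.637) -> (12.834,11.491) [heading=126, draw]
    RT 15: heading 126 -> 111
    RT 144: heading 111 -> 327
    -- iteration 4/4 --
    FD 6: (12.834,11.491) -> (17.866,8.223) [heading=327, draw]
    RT 15: heading 327 -> 312
    RT 144: heading 312 -> 168
  ]
  -- iteration 3/4 --
  LT 108: heading 168 -> 276
  RT 288: heading 276 -> 348
  FD 3: (17.866,8.223) -> (20.8,7.599) [heading=348, draw]
  REPEAT 4 [
    -- iteration 1/4 --
    FD 6: (20.8,7.599) -> (26.669,6.352) [heading=348, draw]
    RT 15: heading 348 -> 333
    RT 144: heading 333 -> 189
    -- iteration 2/4 --
    FD 6: (26.669,6.352) -> (20.743,5.413) [heading=189, draw]
    RT 15: heading 189 -> 174
    RT 144: heading 174 -> 30
    -- iteration 3/4 --
    FD 6: (20.743,5.413) -> (25.939,8.413) [heading=30, draw]
    RT 15: heading 30 -> 15
    RT 144: heading 15 -> 231
    -- iteration 4/4 --
    FD 6: (25.939,8.413) -> (22.163,3.75) [heading=231, draw]
    RT 15: heading 231 -> 216
    RT 144: heading 216 -> 72
  ]
  -- iteration 4/4 --
  LT 108: heading 72 -> 180
  RT 288: heading 180 -> 252
  FD 3: (22.163,3.75) -> (21.236,0.897) [heading=252, draw]
  REPEAT 4 [
    -- iteration 1/4 --
    FD 6: (21.236,0.897) -> (19.382,-4.809) [heading=252, draw]
    RT 15: heading 252 -> 237
    RT 144: heading 237 -> 93
    -- iteration 2/4 --
    FD 6: (19.382,-4.809) -> (19.068,1.182) [heading=93, draw]
    RT 15: heading 93 -> 78
    RT 144: heading 78 -> 294
    -- iteration 3/4 --
    FD 6: (19.068,1.182) -> (21.508,-4.299) [heading=294, draw]
    RT 15: heading 294 -> 279
    RT 144: heading 279 -> 135
    -- iteration 4/4 --
    FD 6: (21.508,-4.299) -> (17.266,-0.056) [heading=135, draw]
    RT 15: heading 135 -> 120
    RT 144: heading 120 -> 336
  ]
]
FD 6: (17.266,-0.056) -> (22.747,-2.497) [heading=336, draw]
Final: pos=(22.747,-2.497), heading=336, 22 segment(s) drawn

Answer: 22.747 -2.497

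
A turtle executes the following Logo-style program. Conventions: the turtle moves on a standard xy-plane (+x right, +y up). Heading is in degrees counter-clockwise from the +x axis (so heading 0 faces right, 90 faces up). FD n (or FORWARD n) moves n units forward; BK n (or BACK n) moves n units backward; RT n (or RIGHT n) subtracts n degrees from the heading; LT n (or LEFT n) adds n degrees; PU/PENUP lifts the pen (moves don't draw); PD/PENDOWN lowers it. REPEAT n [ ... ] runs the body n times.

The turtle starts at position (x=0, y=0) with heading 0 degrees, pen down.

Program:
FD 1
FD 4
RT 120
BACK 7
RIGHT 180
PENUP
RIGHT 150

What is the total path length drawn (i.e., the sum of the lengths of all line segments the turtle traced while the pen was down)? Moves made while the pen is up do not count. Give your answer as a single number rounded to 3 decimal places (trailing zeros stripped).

Answer: 12

Derivation:
Executing turtle program step by step:
Start: pos=(0,0), heading=0, pen down
FD 1: (0,0) -> (1,0) [heading=0, draw]
FD 4: (1,0) -> (5,0) [heading=0, draw]
RT 120: heading 0 -> 240
BK 7: (5,0) -> (8.5,6.062) [heading=240, draw]
RT 180: heading 240 -> 60
PU: pen up
RT 150: heading 60 -> 270
Final: pos=(8.5,6.062), heading=270, 3 segment(s) drawn

Segment lengths:
  seg 1: (0,0) -> (1,0), length = 1
  seg 2: (1,0) -> (5,0), length = 4
  seg 3: (5,0) -> (8.5,6.062), length = 7
Total = 12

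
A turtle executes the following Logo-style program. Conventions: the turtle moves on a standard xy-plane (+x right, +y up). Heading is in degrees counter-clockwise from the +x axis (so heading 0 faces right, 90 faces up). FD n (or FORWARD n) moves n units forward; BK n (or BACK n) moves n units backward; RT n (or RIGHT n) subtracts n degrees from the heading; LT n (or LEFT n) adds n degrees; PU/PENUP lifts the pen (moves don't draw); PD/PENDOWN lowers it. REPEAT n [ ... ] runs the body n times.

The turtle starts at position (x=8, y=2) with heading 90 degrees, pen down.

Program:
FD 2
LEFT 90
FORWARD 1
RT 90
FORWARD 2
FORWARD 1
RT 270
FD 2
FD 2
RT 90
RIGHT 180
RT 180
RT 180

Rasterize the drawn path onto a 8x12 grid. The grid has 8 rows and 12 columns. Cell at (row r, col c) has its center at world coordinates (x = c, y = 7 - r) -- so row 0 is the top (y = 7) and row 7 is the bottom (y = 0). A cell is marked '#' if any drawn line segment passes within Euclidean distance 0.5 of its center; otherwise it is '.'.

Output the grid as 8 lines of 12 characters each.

Answer: ...#####....
.......#....
.......#....
.......##...
........#...
........#...
............
............

Derivation:
Segment 0: (8,2) -> (8,4)
Segment 1: (8,4) -> (7,4)
Segment 2: (7,4) -> (7,6)
Segment 3: (7,6) -> (7,7)
Segment 4: (7,7) -> (5,7)
Segment 5: (5,7) -> (3,7)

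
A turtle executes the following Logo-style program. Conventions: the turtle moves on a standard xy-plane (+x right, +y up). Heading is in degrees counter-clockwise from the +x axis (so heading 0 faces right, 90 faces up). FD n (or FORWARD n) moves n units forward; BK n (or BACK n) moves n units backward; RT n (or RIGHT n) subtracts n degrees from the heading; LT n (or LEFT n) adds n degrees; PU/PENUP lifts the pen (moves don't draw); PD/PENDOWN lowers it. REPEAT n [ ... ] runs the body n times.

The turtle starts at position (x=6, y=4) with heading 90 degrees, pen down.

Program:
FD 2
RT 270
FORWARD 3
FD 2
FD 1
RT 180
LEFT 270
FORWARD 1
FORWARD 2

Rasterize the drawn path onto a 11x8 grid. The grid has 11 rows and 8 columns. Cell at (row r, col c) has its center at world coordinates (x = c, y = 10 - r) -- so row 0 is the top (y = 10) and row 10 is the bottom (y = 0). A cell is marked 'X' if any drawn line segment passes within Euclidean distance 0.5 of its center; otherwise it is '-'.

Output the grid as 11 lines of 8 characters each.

Answer: --------
--------
--------
--------
XXXXXXX-
X-----X-
X-----X-
X-------
--------
--------
--------

Derivation:
Segment 0: (6,4) -> (6,6)
Segment 1: (6,6) -> (3,6)
Segment 2: (3,6) -> (1,6)
Segment 3: (1,6) -> (0,6)
Segment 4: (0,6) -> (0,5)
Segment 5: (0,5) -> (0,3)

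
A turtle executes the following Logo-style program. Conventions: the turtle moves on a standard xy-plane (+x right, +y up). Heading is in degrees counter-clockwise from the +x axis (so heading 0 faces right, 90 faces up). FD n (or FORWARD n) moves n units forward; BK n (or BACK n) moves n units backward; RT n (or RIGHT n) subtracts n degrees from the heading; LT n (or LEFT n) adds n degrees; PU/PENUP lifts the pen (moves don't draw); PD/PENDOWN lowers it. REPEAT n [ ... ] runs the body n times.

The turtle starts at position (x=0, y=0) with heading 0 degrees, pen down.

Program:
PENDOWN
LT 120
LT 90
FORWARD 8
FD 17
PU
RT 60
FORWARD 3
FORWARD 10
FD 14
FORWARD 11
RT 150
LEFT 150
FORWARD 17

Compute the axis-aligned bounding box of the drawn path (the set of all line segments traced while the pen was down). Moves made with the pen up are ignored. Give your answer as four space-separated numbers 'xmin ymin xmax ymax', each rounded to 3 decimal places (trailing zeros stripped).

Executing turtle program step by step:
Start: pos=(0,0), heading=0, pen down
PD: pen down
LT 120: heading 0 -> 120
LT 90: heading 120 -> 210
FD 8: (0,0) -> (-6.928,-4) [heading=210, draw]
FD 17: (-6.928,-4) -> (-21.651,-12.5) [heading=210, draw]
PU: pen up
RT 60: heading 210 -> 150
FD 3: (-21.651,-12.5) -> (-24.249,-11) [heading=150, move]
FD 10: (-24.249,-11) -> (-32.909,-6) [heading=150, move]
FD 14: (-32.909,-6) -> (-45.033,1) [heading=150, move]
FD 11: (-45.033,1) -> (-54.56,6.5) [heading=150, move]
RT 150: heading 150 -> 0
LT 150: heading 0 -> 150
FD 17: (-54.56,6.5) -> (-69.282,15) [heading=150, move]
Final: pos=(-69.282,15), heading=150, 2 segment(s) drawn

Segment endpoints: x in {-21.651, -6.928, 0}, y in {-12.5, -4, 0}
xmin=-21.651, ymin=-12.5, xmax=0, ymax=0

Answer: -21.651 -12.5 0 0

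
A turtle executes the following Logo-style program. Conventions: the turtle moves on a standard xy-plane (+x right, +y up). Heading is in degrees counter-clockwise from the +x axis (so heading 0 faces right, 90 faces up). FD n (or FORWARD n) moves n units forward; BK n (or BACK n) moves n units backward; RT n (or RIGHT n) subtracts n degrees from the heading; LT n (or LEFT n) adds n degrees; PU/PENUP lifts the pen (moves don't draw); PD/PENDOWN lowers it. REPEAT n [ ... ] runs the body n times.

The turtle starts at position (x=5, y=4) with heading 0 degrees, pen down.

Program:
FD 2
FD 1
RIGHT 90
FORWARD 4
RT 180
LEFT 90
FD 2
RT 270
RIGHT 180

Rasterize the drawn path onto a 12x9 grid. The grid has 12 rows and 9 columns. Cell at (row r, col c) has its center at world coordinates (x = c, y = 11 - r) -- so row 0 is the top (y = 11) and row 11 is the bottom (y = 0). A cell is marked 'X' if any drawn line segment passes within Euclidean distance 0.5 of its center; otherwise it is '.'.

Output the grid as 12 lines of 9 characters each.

Answer: .........
.........
.........
.........
.........
.........
.........
.....XXXX
........X
........X
........X
......XXX

Derivation:
Segment 0: (5,4) -> (7,4)
Segment 1: (7,4) -> (8,4)
Segment 2: (8,4) -> (8,0)
Segment 3: (8,0) -> (6,-0)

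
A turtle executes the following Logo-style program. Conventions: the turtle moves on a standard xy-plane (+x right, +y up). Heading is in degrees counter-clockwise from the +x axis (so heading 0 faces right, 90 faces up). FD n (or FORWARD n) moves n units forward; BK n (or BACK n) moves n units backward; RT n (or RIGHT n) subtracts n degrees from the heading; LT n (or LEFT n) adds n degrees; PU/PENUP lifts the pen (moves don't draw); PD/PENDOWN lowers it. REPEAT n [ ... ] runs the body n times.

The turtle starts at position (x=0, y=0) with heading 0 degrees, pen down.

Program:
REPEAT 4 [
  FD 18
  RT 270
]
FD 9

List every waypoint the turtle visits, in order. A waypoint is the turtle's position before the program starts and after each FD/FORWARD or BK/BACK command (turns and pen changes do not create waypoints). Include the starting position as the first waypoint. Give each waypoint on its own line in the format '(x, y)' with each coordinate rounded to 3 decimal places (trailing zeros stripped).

Executing turtle program step by step:
Start: pos=(0,0), heading=0, pen down
REPEAT 4 [
  -- iteration 1/4 --
  FD 18: (0,0) -> (18,0) [heading=0, draw]
  RT 270: heading 0 -> 90
  -- iteration 2/4 --
  FD 18: (18,0) -> (18,18) [heading=90, draw]
  RT 270: heading 90 -> 180
  -- iteration 3/4 --
  FD 18: (18,18) -> (0,18) [heading=180, draw]
  RT 270: heading 180 -> 270
  -- iteration 4/4 --
  FD 18: (0,18) -> (0,0) [heading=270, draw]
  RT 270: heading 270 -> 0
]
FD 9: (0,0) -> (9,0) [heading=0, draw]
Final: pos=(9,0), heading=0, 5 segment(s) drawn
Waypoints (6 total):
(0, 0)
(18, 0)
(18, 18)
(0, 18)
(0, 0)
(9, 0)

Answer: (0, 0)
(18, 0)
(18, 18)
(0, 18)
(0, 0)
(9, 0)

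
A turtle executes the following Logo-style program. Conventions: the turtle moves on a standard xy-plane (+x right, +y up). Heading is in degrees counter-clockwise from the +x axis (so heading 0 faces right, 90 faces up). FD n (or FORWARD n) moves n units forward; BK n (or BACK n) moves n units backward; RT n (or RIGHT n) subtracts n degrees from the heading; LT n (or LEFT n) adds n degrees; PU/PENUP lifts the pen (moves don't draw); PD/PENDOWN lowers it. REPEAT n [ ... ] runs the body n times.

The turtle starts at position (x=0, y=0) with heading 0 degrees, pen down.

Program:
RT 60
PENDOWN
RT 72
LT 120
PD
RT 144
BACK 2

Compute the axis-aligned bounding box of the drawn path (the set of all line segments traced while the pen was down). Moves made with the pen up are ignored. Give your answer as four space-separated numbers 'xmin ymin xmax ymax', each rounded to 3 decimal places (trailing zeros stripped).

Executing turtle program step by step:
Start: pos=(0,0), heading=0, pen down
RT 60: heading 0 -> 300
PD: pen down
RT 72: heading 300 -> 228
LT 120: heading 228 -> 348
PD: pen down
RT 144: heading 348 -> 204
BK 2: (0,0) -> (1.827,0.813) [heading=204, draw]
Final: pos=(1.827,0.813), heading=204, 1 segment(s) drawn

Segment endpoints: x in {0, 1.827}, y in {0, 0.813}
xmin=0, ymin=0, xmax=1.827, ymax=0.813

Answer: 0 0 1.827 0.813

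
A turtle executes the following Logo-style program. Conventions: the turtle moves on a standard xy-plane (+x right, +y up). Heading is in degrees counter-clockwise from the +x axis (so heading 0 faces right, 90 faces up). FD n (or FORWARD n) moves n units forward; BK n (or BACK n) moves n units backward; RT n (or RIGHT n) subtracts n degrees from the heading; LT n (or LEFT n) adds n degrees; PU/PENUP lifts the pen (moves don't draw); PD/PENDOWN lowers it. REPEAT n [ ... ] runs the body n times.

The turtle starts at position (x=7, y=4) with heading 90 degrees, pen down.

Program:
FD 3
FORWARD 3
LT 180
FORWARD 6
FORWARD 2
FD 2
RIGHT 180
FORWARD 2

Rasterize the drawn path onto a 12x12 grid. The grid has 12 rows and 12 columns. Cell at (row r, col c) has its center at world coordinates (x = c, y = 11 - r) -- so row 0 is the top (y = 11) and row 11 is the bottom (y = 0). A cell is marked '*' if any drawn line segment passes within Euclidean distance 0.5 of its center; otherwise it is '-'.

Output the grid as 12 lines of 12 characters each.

Segment 0: (7,4) -> (7,7)
Segment 1: (7,7) -> (7,10)
Segment 2: (7,10) -> (7,4)
Segment 3: (7,4) -> (7,2)
Segment 4: (7,2) -> (7,0)
Segment 5: (7,0) -> (7,2)

Answer: ------------
-------*----
-------*----
-------*----
-------*----
-------*----
-------*----
-------*----
-------*----
-------*----
-------*----
-------*----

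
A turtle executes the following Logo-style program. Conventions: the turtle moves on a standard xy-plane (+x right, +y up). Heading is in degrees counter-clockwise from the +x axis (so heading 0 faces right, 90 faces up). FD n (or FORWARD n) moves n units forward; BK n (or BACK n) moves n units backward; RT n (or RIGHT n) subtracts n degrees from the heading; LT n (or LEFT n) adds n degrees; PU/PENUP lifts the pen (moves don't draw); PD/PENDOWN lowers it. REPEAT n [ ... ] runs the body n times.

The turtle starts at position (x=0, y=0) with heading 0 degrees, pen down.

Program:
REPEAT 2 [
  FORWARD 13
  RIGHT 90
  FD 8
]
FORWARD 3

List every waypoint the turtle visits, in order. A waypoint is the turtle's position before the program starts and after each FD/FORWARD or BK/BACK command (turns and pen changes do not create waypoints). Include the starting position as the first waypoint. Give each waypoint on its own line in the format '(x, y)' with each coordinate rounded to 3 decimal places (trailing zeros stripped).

Answer: (0, 0)
(13, 0)
(13, -8)
(13, -21)
(5, -21)
(2, -21)

Derivation:
Executing turtle program step by step:
Start: pos=(0,0), heading=0, pen down
REPEAT 2 [
  -- iteration 1/2 --
  FD 13: (0,0) -> (13,0) [heading=0, draw]
  RT 90: heading 0 -> 270
  FD 8: (13,0) -> (13,-8) [heading=270, draw]
  -- iteration 2/2 --
  FD 13: (13,-8) -> (13,-21) [heading=270, draw]
  RT 90: heading 270 -> 180
  FD 8: (13,-21) -> (5,-21) [heading=180, draw]
]
FD 3: (5,-21) -> (2,-21) [heading=180, draw]
Final: pos=(2,-21), heading=180, 5 segment(s) drawn
Waypoints (6 total):
(0, 0)
(13, 0)
(13, -8)
(13, -21)
(5, -21)
(2, -21)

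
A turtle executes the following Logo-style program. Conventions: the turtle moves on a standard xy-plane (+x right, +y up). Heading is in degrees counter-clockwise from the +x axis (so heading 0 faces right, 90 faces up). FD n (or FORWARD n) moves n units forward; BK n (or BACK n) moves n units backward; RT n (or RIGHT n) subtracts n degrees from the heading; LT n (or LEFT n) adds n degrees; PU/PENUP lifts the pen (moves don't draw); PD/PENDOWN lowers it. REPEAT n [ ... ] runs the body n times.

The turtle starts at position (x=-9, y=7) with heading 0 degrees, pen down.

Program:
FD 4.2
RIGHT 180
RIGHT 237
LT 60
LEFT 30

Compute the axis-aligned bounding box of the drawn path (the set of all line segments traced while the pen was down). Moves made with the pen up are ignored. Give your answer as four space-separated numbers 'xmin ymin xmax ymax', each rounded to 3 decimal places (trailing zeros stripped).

Answer: -9 7 -4.8 7

Derivation:
Executing turtle program step by step:
Start: pos=(-9,7), heading=0, pen down
FD 4.2: (-9,7) -> (-4.8,7) [heading=0, draw]
RT 180: heading 0 -> 180
RT 237: heading 180 -> 303
LT 60: heading 303 -> 3
LT 30: heading 3 -> 33
Final: pos=(-4.8,7), heading=33, 1 segment(s) drawn

Segment endpoints: x in {-9, -4.8}, y in {7}
xmin=-9, ymin=7, xmax=-4.8, ymax=7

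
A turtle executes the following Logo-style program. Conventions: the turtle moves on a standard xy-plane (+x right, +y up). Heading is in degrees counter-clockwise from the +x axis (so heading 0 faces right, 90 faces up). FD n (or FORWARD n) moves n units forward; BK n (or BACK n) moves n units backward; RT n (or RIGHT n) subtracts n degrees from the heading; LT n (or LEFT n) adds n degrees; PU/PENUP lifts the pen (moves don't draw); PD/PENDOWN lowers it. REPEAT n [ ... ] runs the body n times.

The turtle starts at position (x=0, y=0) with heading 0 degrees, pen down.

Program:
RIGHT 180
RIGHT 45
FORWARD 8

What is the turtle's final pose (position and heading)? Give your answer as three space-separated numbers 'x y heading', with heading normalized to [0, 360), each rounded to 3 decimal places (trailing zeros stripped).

Executing turtle program step by step:
Start: pos=(0,0), heading=0, pen down
RT 180: heading 0 -> 180
RT 45: heading 180 -> 135
FD 8: (0,0) -> (-5.657,5.657) [heading=135, draw]
Final: pos=(-5.657,5.657), heading=135, 1 segment(s) drawn

Answer: -5.657 5.657 135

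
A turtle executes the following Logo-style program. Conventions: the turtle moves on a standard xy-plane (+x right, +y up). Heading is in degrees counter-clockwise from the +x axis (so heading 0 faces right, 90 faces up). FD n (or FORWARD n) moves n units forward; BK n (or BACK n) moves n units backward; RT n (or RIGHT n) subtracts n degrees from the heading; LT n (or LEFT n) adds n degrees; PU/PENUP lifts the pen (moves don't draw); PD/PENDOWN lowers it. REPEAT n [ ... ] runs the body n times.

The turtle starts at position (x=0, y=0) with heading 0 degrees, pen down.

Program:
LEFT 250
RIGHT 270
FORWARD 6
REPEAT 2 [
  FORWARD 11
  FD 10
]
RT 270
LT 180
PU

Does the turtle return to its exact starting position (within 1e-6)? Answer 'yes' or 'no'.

Answer: no

Derivation:
Executing turtle program step by step:
Start: pos=(0,0), heading=0, pen down
LT 250: heading 0 -> 250
RT 270: heading 250 -> 340
FD 6: (0,0) -> (5.638,-2.052) [heading=340, draw]
REPEAT 2 [
  -- iteration 1/2 --
  FD 11: (5.638,-2.052) -> (15.975,-5.814) [heading=340, draw]
  FD 10: (15.975,-5.814) -> (25.372,-9.235) [heading=340, draw]
  -- iteration 2/2 --
  FD 11: (25.372,-9.235) -> (35.708,-12.997) [heading=340, draw]
  FD 10: (35.708,-12.997) -> (45.105,-16.417) [heading=340, draw]
]
RT 270: heading 340 -> 70
LT 180: heading 70 -> 250
PU: pen up
Final: pos=(45.105,-16.417), heading=250, 5 segment(s) drawn

Start position: (0, 0)
Final position: (45.105, -16.417)
Distance = 48; >= 1e-6 -> NOT closed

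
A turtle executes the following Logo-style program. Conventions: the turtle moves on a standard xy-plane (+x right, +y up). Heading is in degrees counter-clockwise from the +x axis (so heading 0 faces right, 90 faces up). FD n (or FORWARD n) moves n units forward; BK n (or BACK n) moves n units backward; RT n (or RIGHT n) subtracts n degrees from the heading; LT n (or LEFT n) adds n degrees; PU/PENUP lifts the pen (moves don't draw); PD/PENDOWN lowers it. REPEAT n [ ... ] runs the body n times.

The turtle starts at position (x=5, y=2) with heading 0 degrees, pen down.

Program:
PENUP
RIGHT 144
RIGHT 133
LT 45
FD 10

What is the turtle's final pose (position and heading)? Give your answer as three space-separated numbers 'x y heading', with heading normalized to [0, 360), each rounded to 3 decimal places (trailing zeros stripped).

Executing turtle program step by step:
Start: pos=(5,2), heading=0, pen down
PU: pen up
RT 144: heading 0 -> 216
RT 133: heading 216 -> 83
LT 45: heading 83 -> 128
FD 10: (5,2) -> (-1.157,9.88) [heading=128, move]
Final: pos=(-1.157,9.88), heading=128, 0 segment(s) drawn

Answer: -1.157 9.88 128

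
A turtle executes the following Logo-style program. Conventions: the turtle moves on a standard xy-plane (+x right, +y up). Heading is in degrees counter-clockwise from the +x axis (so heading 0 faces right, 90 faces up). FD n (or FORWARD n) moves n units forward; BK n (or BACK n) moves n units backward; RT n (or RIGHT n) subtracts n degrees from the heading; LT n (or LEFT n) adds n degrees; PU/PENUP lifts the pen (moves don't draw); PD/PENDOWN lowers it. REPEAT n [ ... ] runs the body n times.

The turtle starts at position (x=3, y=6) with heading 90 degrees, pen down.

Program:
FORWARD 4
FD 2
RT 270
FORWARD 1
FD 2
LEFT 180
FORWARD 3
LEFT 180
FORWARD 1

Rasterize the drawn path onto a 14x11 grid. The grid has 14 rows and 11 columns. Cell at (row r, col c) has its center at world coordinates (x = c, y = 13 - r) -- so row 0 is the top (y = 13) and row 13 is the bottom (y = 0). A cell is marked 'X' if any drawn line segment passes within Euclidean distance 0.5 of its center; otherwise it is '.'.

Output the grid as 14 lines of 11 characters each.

Segment 0: (3,6) -> (3,10)
Segment 1: (3,10) -> (3,12)
Segment 2: (3,12) -> (2,12)
Segment 3: (2,12) -> (0,12)
Segment 4: (0,12) -> (3,12)
Segment 5: (3,12) -> (2,12)

Answer: ...........
XXXX.......
...X.......
...X.......
...X.......
...X.......
...X.......
...X.......
...........
...........
...........
...........
...........
...........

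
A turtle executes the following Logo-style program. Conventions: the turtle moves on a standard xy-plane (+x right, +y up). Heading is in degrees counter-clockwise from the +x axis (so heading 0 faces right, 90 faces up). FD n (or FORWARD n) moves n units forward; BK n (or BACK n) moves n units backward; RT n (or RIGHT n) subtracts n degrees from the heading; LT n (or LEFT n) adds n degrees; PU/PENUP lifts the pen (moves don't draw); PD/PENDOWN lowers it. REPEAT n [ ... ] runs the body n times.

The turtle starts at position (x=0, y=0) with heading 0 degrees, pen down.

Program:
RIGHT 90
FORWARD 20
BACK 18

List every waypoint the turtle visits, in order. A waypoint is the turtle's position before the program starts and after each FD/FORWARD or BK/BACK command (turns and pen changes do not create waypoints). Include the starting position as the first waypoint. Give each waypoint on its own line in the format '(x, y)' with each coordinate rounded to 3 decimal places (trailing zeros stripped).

Answer: (0, 0)
(0, -20)
(0, -2)

Derivation:
Executing turtle program step by step:
Start: pos=(0,0), heading=0, pen down
RT 90: heading 0 -> 270
FD 20: (0,0) -> (0,-20) [heading=270, draw]
BK 18: (0,-20) -> (0,-2) [heading=270, draw]
Final: pos=(0,-2), heading=270, 2 segment(s) drawn
Waypoints (3 total):
(0, 0)
(0, -20)
(0, -2)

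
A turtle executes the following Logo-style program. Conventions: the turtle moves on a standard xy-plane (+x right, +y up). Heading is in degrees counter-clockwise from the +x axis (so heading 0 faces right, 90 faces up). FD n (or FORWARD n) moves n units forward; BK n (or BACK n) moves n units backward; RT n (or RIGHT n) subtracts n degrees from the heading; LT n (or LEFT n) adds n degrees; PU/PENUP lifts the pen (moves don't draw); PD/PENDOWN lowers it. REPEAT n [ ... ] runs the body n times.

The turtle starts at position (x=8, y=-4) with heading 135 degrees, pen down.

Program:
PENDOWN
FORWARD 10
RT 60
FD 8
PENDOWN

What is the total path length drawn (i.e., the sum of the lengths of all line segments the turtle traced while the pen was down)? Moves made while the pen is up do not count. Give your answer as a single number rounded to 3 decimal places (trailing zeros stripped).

Answer: 18

Derivation:
Executing turtle program step by step:
Start: pos=(8,-4), heading=135, pen down
PD: pen down
FD 10: (8,-4) -> (0.929,3.071) [heading=135, draw]
RT 60: heading 135 -> 75
FD 8: (0.929,3.071) -> (2.999,10.798) [heading=75, draw]
PD: pen down
Final: pos=(2.999,10.798), heading=75, 2 segment(s) drawn

Segment lengths:
  seg 1: (8,-4) -> (0.929,3.071), length = 10
  seg 2: (0.929,3.071) -> (2.999,10.798), length = 8
Total = 18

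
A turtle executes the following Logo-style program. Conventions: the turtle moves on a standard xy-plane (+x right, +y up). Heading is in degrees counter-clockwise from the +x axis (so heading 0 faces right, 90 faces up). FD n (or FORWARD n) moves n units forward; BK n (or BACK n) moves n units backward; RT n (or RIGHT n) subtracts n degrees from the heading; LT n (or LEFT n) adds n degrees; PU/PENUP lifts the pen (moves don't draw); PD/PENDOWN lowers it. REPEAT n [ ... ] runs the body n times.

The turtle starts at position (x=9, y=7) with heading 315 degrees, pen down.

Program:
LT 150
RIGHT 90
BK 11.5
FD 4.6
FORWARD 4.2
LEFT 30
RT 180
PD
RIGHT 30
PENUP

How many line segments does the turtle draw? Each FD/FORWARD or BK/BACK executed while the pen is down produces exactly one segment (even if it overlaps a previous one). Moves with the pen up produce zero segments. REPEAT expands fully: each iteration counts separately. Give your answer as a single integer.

Executing turtle program step by step:
Start: pos=(9,7), heading=315, pen down
LT 150: heading 315 -> 105
RT 90: heading 105 -> 15
BK 11.5: (9,7) -> (-2.108,4.024) [heading=15, draw]
FD 4.6: (-2.108,4.024) -> (2.335,5.214) [heading=15, draw]
FD 4.2: (2.335,5.214) -> (6.392,6.301) [heading=15, draw]
LT 30: heading 15 -> 45
RT 180: heading 45 -> 225
PD: pen down
RT 30: heading 225 -> 195
PU: pen up
Final: pos=(6.392,6.301), heading=195, 3 segment(s) drawn
Segments drawn: 3

Answer: 3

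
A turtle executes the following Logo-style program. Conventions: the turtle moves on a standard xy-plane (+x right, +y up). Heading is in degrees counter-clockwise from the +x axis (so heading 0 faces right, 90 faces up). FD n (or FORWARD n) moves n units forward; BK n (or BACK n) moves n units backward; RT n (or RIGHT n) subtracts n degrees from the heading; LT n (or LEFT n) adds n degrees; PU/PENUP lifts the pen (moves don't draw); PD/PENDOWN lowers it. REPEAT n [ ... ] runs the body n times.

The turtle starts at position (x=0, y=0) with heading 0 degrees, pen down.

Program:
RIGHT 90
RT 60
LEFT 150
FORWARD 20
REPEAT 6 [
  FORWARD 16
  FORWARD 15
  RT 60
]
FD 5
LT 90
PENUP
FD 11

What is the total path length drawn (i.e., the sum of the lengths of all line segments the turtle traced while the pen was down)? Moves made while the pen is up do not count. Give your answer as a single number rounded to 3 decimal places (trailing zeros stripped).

Answer: 211

Derivation:
Executing turtle program step by step:
Start: pos=(0,0), heading=0, pen down
RT 90: heading 0 -> 270
RT 60: heading 270 -> 210
LT 150: heading 210 -> 0
FD 20: (0,0) -> (20,0) [heading=0, draw]
REPEAT 6 [
  -- iteration 1/6 --
  FD 16: (20,0) -> (36,0) [heading=0, draw]
  FD 15: (36,0) -> (51,0) [heading=0, draw]
  RT 60: heading 0 -> 300
  -- iteration 2/6 --
  FD 16: (51,0) -> (59,-13.856) [heading=300, draw]
  FD 15: (59,-13.856) -> (66.5,-26.847) [heading=300, draw]
  RT 60: heading 300 -> 240
  -- iteration 3/6 --
  FD 16: (66.5,-26.847) -> (58.5,-40.703) [heading=240, draw]
  FD 15: (58.5,-40.703) -> (51,-53.694) [heading=240, draw]
  RT 60: heading 240 -> 180
  -- iteration 4/6 --
  FD 16: (51,-53.694) -> (35,-53.694) [heading=180, draw]
  FD 15: (35,-53.694) -> (20,-53.694) [heading=180, draw]
  RT 60: heading 180 -> 120
  -- iteration 5/6 --
  FD 16: (20,-53.694) -> (12,-39.837) [heading=120, draw]
  FD 15: (12,-39.837) -> (4.5,-26.847) [heading=120, draw]
  RT 60: heading 120 -> 60
  -- iteration 6/6 --
  FD 16: (4.5,-26.847) -> (12.5,-12.99) [heading=60, draw]
  FD 15: (12.5,-12.99) -> (20,0) [heading=60, draw]
  RT 60: heading 60 -> 0
]
FD 5: (20,0) -> (25,0) [heading=0, draw]
LT 90: heading 0 -> 90
PU: pen up
FD 11: (25,0) -> (25,11) [heading=90, move]
Final: pos=(25,11), heading=90, 14 segment(s) drawn

Segment lengths:
  seg 1: (0,0) -> (20,0), length = 20
  seg 2: (20,0) -> (36,0), length = 16
  seg 3: (36,0) -> (51,0), length = 15
  seg 4: (51,0) -> (59,-13.856), length = 16
  seg 5: (59,-13.856) -> (66.5,-26.847), length = 15
  seg 6: (66.5,-26.847) -> (58.5,-40.703), length = 16
  seg 7: (58.5,-40.703) -> (51,-53.694), length = 15
  seg 8: (51,-53.694) -> (35,-53.694), length = 16
  seg 9: (35,-53.694) -> (20,-53.694), length = 15
  seg 10: (20,-53.694) -> (12,-39.837), length = 16
  seg 11: (12,-39.837) -> (4.5,-26.847), length = 15
  seg 12: (4.5,-26.847) -> (12.5,-12.99), length = 16
  seg 13: (12.5,-12.99) -> (20,0), length = 15
  seg 14: (20,0) -> (25,0), length = 5
Total = 211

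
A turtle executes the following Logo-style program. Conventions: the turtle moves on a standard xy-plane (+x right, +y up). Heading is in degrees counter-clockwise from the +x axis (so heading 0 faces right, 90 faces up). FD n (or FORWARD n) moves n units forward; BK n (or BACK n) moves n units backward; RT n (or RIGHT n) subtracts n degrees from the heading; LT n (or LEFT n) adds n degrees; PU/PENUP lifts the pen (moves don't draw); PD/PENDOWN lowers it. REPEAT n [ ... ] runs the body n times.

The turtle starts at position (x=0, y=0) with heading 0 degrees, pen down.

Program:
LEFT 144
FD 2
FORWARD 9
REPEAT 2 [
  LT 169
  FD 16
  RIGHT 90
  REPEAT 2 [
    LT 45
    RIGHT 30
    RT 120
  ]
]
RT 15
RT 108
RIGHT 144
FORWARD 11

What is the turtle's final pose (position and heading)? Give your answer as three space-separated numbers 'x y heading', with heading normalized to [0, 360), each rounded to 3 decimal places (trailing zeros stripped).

Answer: -4.008 -10.443 335

Derivation:
Executing turtle program step by step:
Start: pos=(0,0), heading=0, pen down
LT 144: heading 0 -> 144
FD 2: (0,0) -> (-1.618,1.176) [heading=144, draw]
FD 9: (-1.618,1.176) -> (-8.899,6.466) [heading=144, draw]
REPEAT 2 [
  -- iteration 1/2 --
  LT 169: heading 144 -> 313
  FD 16: (-8.899,6.466) -> (2.013,-5.236) [heading=313, draw]
  RT 90: heading 313 -> 223
  REPEAT 2 [
    -- iteration 1/2 --
    LT 45: heading 223 -> 268
    RT 30: heading 268 -> 238
    RT 120: heading 238 -> 118
    -- iteration 2/2 --
    LT 45: heading 118 -> 163
    RT 30: heading 163 -> 133
    RT 120: heading 133 -> 13
  ]
  -- iteration 2/2 --
  LT 169: heading 13 -> 182
  FD 16: (2.013,-5.236) -> (-13.977,-5.794) [heading=182, draw]
  RT 90: heading 182 -> 92
  REPEAT 2 [
    -- iteration 1/2 --
    LT 45: heading 92 -> 137
    RT 30: heading 137 -> 107
    RT 120: heading 107 -> 347
    -- iteration 2/2 --
    LT 45: heading 347 -> 32
    RT 30: heading 32 -> 2
    RT 120: heading 2 -> 242
  ]
]
RT 15: heading 242 -> 227
RT 108: heading 227 -> 119
RT 144: heading 119 -> 335
FD 11: (-13.977,-5.794) -> (-4.008,-10.443) [heading=335, draw]
Final: pos=(-4.008,-10.443), heading=335, 5 segment(s) drawn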